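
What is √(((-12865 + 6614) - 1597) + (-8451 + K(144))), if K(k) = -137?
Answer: 2*I*√4109 ≈ 128.2*I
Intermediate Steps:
√(((-12865 + 6614) - 1597) + (-8451 + K(144))) = √(((-12865 + 6614) - 1597) + (-8451 - 137)) = √((-6251 - 1597) - 8588) = √(-7848 - 8588) = √(-16436) = 2*I*√4109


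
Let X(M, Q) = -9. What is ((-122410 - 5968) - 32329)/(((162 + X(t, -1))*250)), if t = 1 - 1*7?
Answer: -53569/12750 ≈ -4.2015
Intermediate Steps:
t = -6 (t = 1 - 7 = -6)
((-122410 - 5968) - 32329)/(((162 + X(t, -1))*250)) = ((-122410 - 5968) - 32329)/(((162 - 9)*250)) = (-128378 - 32329)/((153*250)) = -160707/38250 = -160707*1/38250 = -53569/12750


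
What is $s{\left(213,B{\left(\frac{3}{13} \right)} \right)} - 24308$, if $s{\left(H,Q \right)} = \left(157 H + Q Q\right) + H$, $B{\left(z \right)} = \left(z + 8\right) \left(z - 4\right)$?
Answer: $\frac{294420155}{28561} \approx 10308.0$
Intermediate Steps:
$B{\left(z \right)} = \left(-4 + z\right) \left(8 + z\right)$ ($B{\left(z \right)} = \left(8 + z\right) \left(-4 + z\right) = \left(-4 + z\right) \left(8 + z\right)$)
$s{\left(H,Q \right)} = Q^{2} + 158 H$ ($s{\left(H,Q \right)} = \left(157 H + Q^{2}\right) + H = \left(Q^{2} + 157 H\right) + H = Q^{2} + 158 H$)
$s{\left(213,B{\left(\frac{3}{13} \right)} \right)} - 24308 = \left(\left(-32 + \left(\frac{3}{13}\right)^{2} + 4 \cdot \frac{3}{13}\right)^{2} + 158 \cdot 213\right) - 24308 = \left(\left(-32 + \left(3 \cdot \frac{1}{13}\right)^{2} + 4 \cdot 3 \cdot \frac{1}{13}\right)^{2} + 33654\right) - 24308 = \left(\left(-32 + \left(\frac{3}{13}\right)^{2} + 4 \cdot \frac{3}{13}\right)^{2} + 33654\right) - 24308 = \left(\left(-32 + \frac{9}{169} + \frac{12}{13}\right)^{2} + 33654\right) - 24308 = \left(\left(- \frac{5243}{169}\right)^{2} + 33654\right) - 24308 = \left(\frac{27489049}{28561} + 33654\right) - 24308 = \frac{988680943}{28561} - 24308 = \frac{294420155}{28561}$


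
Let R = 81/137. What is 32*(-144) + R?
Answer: -631215/137 ≈ -4607.4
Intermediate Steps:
R = 81/137 (R = 81*(1/137) = 81/137 ≈ 0.59124)
32*(-144) + R = 32*(-144) + 81/137 = -4608 + 81/137 = -631215/137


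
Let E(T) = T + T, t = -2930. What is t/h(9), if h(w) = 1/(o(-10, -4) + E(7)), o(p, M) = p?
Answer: -11720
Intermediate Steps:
E(T) = 2*T
h(w) = ¼ (h(w) = 1/(-10 + 2*7) = 1/(-10 + 14) = 1/4 = ¼)
t/h(9) = -2930/¼ = -2930*4 = -11720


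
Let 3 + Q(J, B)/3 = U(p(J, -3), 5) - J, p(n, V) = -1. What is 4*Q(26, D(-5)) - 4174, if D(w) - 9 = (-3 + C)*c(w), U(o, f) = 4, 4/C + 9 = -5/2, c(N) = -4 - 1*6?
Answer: -4474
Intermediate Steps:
c(N) = -10 (c(N) = -4 - 6 = -10)
C = -8/23 (C = 4/(-9 - 5/2) = 4/(-23/2) = 4*(-2/23) = -8/23 ≈ -0.34783)
D(w) = 977/23 (D(w) = 9 + (-3 - 8/23)*(-10) = 9 - 77/23*(-10) = 9 + 770/23 = 977/23)
Q(J, B) = 3 - 3*J (Q(J, B) = -9 + 3*(4 - J) = -9 + (12 - 3*J) = 3 - 3*J)
4*Q(26, D(-5)) - 4174 = 4*(3 - 3*26) - 4174 = 4*(3 - 78) - 4174 = 4*(-75) - 4174 = -300 - 4174 = -4474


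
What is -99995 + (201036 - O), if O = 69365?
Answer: 31676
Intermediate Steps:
-99995 + (201036 - O) = -99995 + (201036 - 1*69365) = -99995 + (201036 - 69365) = -99995 + 131671 = 31676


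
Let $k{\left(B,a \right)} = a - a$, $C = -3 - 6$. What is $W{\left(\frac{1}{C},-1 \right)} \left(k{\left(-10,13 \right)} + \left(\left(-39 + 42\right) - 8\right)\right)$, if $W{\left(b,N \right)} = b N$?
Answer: $- \frac{5}{9} \approx -0.55556$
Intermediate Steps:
$C = -9$ ($C = -3 - 6 = -9$)
$k{\left(B,a \right)} = 0$
$W{\left(b,N \right)} = N b$
$W{\left(\frac{1}{C},-1 \right)} \left(k{\left(-10,13 \right)} + \left(\left(-39 + 42\right) - 8\right)\right) = - \frac{1}{-9} \left(0 + \left(\left(-39 + 42\right) - 8\right)\right) = \left(-1\right) \left(- \frac{1}{9}\right) \left(0 + \left(3 - 8\right)\right) = \frac{0 - 5}{9} = \frac{1}{9} \left(-5\right) = - \frac{5}{9}$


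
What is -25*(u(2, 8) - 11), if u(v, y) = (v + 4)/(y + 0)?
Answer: 1025/4 ≈ 256.25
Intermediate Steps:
u(v, y) = (4 + v)/y
-25*(u(2, 8) - 11) = -25*((4 + 2)/8 - 11) = -25*((⅛)*6 - 11) = -25*(¾ - 11) = -25*(-41/4) = 1025/4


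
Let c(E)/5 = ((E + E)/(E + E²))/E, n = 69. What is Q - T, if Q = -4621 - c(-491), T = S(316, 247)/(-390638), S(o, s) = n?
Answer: -43429818636249/9398359642 ≈ -4621.0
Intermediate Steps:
c(E) = 10/(E + E²) (c(E) = 5*(((E + E)/(E + E²))/E) = 5*(((2*E)/(E + E²))/E) = 5*((2*E/(E + E²))/E) = 5*(2/(E + E²)) = 10/(E + E²))
S(o, s) = 69
T = -69/390638 (T = 69/(-390638) = 69*(-1/390638) = -69/390638 ≈ -0.00017663)
Q = -111176640/24059 (Q = -4621 - 10/((-491)*(1 - 491)) = -4621 - 10*(-1)/(491*(-490)) = -4621 - 10*(-1)*(-1)/(491*490) = -4621 - 1*1/24059 = -4621 - 1/24059 = -111176640/24059 ≈ -4621.0)
Q - T = -111176640/24059 - 1*(-69/390638) = -111176640/24059 + 69/390638 = -43429818636249/9398359642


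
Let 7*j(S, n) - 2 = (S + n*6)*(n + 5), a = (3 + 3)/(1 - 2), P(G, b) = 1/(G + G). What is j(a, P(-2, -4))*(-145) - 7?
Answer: 38613/56 ≈ 689.52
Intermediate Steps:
P(G, b) = 1/(2*G)
a = -6 (a = 6/(-1) = 6*(-1) = -6)
j(S, n) = 2/7 + (5 + n)*(S + 6*n)/7 (j(S, n) = 2/7 + ((S + n*6)*(n + 5))/7 = 2/7 + ((S + 6*n)*(5 + n))/7 = 2/7 + ((5 + n)*(S + 6*n))/7 = 2/7 + (5 + n)*(S + 6*n)/7)
j(a, P(-2, -4))*(-145) - 7 = (2/7 + (5/7)*(-6) + 6*((½)/(-2))²/7 + 30*((½)/(-2))/7 + (⅐)*(-6)*((½)/(-2)))*(-145) - 7 = (2/7 - 30/7 + 6*((½)*(-½))²/7 + 30*((½)*(-½))/7 + (⅐)*(-6)*((½)*(-½)))*(-145) - 7 = (2/7 - 30/7 + 6*(-¼)²/7 + (30/7)*(-¼) + (⅐)*(-6)*(-¼))*(-145) - 7 = (2/7 - 30/7 + (6/7)*(1/16) - 15/14 + 3/14)*(-145) - 7 = (2/7 - 30/7 + 3/56 - 15/14 + 3/14)*(-145) - 7 = -269/56*(-145) - 7 = 39005/56 - 7 = 38613/56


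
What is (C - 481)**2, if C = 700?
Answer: 47961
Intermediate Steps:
(C - 481)**2 = (700 - 481)**2 = 219**2 = 47961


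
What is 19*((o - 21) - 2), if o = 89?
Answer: 1254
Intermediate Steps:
19*((o - 21) - 2) = 19*((89 - 21) - 2) = 19*(68 - 2) = 19*66 = 1254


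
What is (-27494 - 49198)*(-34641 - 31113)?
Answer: 5042805768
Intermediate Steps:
(-27494 - 49198)*(-34641 - 31113) = -76692*(-65754) = 5042805768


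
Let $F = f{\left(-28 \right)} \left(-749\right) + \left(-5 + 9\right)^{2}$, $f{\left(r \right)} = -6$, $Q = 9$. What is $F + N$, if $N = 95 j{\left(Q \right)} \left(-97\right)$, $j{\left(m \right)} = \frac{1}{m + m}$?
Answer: $\frac{71965}{18} \approx 3998.1$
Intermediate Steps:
$j{\left(m \right)} = \frac{1}{2 m}$
$F = 4510$ ($F = \left(-6\right) \left(-749\right) + \left(-5 + 9\right)^{2} = 4494 + 4^{2} = 4494 + 16 = 4510$)
$N = - \frac{9215}{18}$ ($N = 95 \frac{1}{2 \cdot 9} \left(-97\right) = 95 \cdot \frac{1}{2} \cdot \frac{1}{9} \left(-97\right) = 95 \cdot \frac{1}{18} \left(-97\right) = \frac{95}{18} \left(-97\right) = - \frac{9215}{18} \approx -511.94$)
$F + N = 4510 - \frac{9215}{18} = \frac{71965}{18}$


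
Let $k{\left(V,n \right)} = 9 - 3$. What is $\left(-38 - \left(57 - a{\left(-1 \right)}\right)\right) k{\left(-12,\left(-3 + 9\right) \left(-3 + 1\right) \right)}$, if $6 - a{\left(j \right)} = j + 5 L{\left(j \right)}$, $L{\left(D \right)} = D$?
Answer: $-498$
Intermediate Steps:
$k{\left(V,n \right)} = 6$
$a{\left(j \right)} = 6 - 6 j$ ($a{\left(j \right)} = 6 - \left(j + 5 j\right) = 6 - 6 j$)
$\left(-38 - \left(57 - a{\left(-1 \right)}\right)\right) k{\left(-12,\left(-3 + 9\right) \left(-3 + 1\right) \right)} = \left(-38 - \left(57 - \left(6 - -6\right)\right)\right) 6 = \left(-38 - \left(57 - \left(6 + 6\right)\right)\right) 6 = \left(-38 - \left(57 - 12\right)\right) 6 = \left(-38 - 45\right) 6 = \left(-83\right) 6 = -498$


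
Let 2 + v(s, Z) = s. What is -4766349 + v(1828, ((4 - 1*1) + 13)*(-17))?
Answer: -4764523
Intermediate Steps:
v(s, Z) = -2 + s
-4766349 + v(1828, ((4 - 1*1) + 13)*(-17)) = -4766349 + (-2 + 1828) = -4766349 + 1826 = -4764523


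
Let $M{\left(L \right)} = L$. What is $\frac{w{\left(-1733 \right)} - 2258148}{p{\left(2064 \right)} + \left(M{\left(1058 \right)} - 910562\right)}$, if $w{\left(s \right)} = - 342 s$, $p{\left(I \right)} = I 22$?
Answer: $\frac{277577}{144016} \approx 1.9274$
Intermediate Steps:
$p{\left(I \right)} = 22 I$
$\frac{w{\left(-1733 \right)} - 2258148}{p{\left(2064 \right)} + \left(M{\left(1058 \right)} - 910562\right)} = \frac{\left(-342\right) \left(-1733\right) - 2258148}{22 \cdot 2064 + \left(1058 - 910562\right)} = \frac{592686 - 2258148}{45408 - 909504} = \frac{592686 - 2258148}{-864096} = \left(-1665462\right) \left(- \frac{1}{864096}\right) = \frac{277577}{144016}$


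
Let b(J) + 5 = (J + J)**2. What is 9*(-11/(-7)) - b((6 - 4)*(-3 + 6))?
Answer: -874/7 ≈ -124.86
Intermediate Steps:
b(J) = -5 + 4*J**2 (b(J) = -5 + (J + J)**2 = -5 + (2*J)**2 = -5 + 4*J**2)
9*(-11/(-7)) - b((6 - 4)*(-3 + 6)) = 9*(-11/(-7)) - (-5 + 4*((6 - 4)*(-3 + 6))**2) = 9*(-11*(-1/7)) - (-5 + 4*(2*3)**2) = 9*(11/7) - (-5 + 4*6**2) = 99/7 - (-5 + 4*36) = 99/7 - (-5 + 144) = 99/7 - 1*139 = 99/7 - 139 = -874/7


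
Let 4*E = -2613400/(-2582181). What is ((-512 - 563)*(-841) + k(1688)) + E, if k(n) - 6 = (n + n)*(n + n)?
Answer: 31764589191067/2582181 ≈ 1.2301e+7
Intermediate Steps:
E = 653350/2582181 (E = (-2613400/(-2582181))/4 = (-2613400*(-1/2582181))/4 = (¼)*(2613400/2582181) = 653350/2582181 ≈ 0.25302)
k(n) = 6 + 4*n² (k(n) = 6 + (n + n)*(n + n) = 6 + (2*n)*(2*n) = 6 + 4*n²)
((-512 - 563)*(-841) + k(1688)) + E = ((-512 - 563)*(-841) + (6 + 4*1688²)) + 653350/2582181 = (-1075*(-841) + (6 + 4*2849344)) + 653350/2582181 = (904075 + (6 + 11397376)) + 653350/2582181 = (904075 + 11397382) + 653350/2582181 = 12301457 + 653350/2582181 = 31764589191067/2582181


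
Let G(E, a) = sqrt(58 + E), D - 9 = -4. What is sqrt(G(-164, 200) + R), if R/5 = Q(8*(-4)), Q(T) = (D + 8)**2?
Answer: sqrt(845 + I*sqrt(106)) ≈ 29.069 + 0.1771*I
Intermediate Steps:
D = 5 (D = 9 - 4 = 5)
Q(T) = 169 (Q(T) = (5 + 8)**2 = 13**2 = 169)
R = 845 (R = 5*169 = 845)
sqrt(G(-164, 200) + R) = sqrt(sqrt(58 - 164) + 845) = sqrt(sqrt(-106) + 845) = sqrt(I*sqrt(106) + 845) = sqrt(845 + I*sqrt(106))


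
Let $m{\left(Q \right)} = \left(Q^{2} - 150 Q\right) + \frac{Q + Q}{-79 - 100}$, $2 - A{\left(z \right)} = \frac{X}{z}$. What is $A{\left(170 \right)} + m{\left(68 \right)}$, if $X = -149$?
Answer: $- \frac{169613269}{30430} \approx -5573.9$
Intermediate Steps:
$A{\left(z \right)} = 2 + \frac{149}{z}$ ($A{\left(z \right)} = 2 - - \frac{149}{z} = 2 + \frac{149}{z}$)
$m{\left(Q \right)} = Q^{2} - \frac{26852 Q}{179}$ ($m{\left(Q \right)} = \left(Q^{2} - 150 Q\right) + \frac{2 Q}{-179} = \left(Q^{2} - 150 Q\right) + 2 Q \left(- \frac{1}{179}\right) = \left(Q^{2} - 150 Q\right) - \frac{2 Q}{179} = Q^{2} - \frac{26852 Q}{179}$)
$A{\left(170 \right)} + m{\left(68 \right)} = \left(2 + \frac{149}{170}\right) + \frac{1}{179} \cdot 68 \left(-26852 + 179 \cdot 68\right) = \left(2 + 149 \cdot \frac{1}{170}\right) + \frac{1}{179} \cdot 68 \left(-26852 + 12172\right) = \left(2 + \frac{149}{170}\right) + \frac{1}{179} \cdot 68 \left(-14680\right) = \frac{489}{170} - \frac{998240}{179} = - \frac{169613269}{30430}$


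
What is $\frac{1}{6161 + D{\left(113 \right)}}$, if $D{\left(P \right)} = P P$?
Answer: $\frac{1}{18930} \approx 5.2826 \cdot 10^{-5}$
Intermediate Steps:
$D{\left(P \right)} = P^{2}$
$\frac{1}{6161 + D{\left(113 \right)}} = \frac{1}{6161 + 113^{2}} = \frac{1}{6161 + 12769} = \frac{1}{18930}$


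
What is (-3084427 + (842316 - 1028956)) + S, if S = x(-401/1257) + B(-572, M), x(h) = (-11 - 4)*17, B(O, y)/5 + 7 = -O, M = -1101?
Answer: -3268497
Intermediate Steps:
B(O, y) = -35 - 5*O (B(O, y) = -35 + 5*(-O) = -35 - 5*O)
x(h) = -255 (x(h) = -15*17 = -255)
S = 2570 (S = -255 + (-35 - 5*(-572)) = -255 + (-35 + 2860) = -255 + 2825 = 2570)
(-3084427 + (842316 - 1028956)) + S = (-3084427 + (842316 - 1028956)) + 2570 = (-3084427 - 186640) + 2570 = -3271067 + 2570 = -3268497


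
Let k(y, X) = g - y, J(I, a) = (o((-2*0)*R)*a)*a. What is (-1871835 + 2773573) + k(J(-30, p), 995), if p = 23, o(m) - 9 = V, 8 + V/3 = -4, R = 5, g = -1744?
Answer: 914277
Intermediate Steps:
V = -36 (V = -24 + 3*(-4) = -24 - 12 = -36)
o(m) = -27 (o(m) = 9 - 36 = -27)
J(I, a) = -27*a**2 (J(I, a) = (-27*a)*a = -27*a**2)
k(y, X) = -1744 - y
(-1871835 + 2773573) + k(J(-30, p), 995) = (-1871835 + 2773573) + (-1744 - (-27)*23**2) = 901738 + (-1744 - (-27)*529) = 901738 + (-1744 - 1*(-14283)) = 901738 + (-1744 + 14283) = 901738 + 12539 = 914277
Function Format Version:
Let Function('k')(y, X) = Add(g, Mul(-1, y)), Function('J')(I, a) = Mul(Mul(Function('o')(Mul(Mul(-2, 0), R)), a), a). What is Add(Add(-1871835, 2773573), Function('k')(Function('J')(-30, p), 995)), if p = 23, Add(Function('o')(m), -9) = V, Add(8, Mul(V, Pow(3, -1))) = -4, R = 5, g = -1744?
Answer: 914277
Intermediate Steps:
V = -36 (V = Add(-24, Mul(3, -4)) = Add(-24, -12) = -36)
Function('o')(m) = -27 (Function('o')(m) = Add(9, -36) = -27)
Function('J')(I, a) = Mul(-27, Pow(a, 2)) (Function('J')(I, a) = Mul(Mul(-27, a), a) = Mul(-27, Pow(a, 2)))
Function('k')(y, X) = Add(-1744, Mul(-1, y))
Add(Add(-1871835, 2773573), Function('k')(Function('J')(-30, p), 995)) = Add(Add(-1871835, 2773573), Add(-1744, Mul(-1, Mul(-27, Pow(23, 2))))) = Add(901738, Add(-1744, Mul(-1, Mul(-27, 529)))) = Add(901738, Add(-1744, Mul(-1, -14283))) = Add(901738, Add(-1744, 14283)) = Add(901738, 12539) = 914277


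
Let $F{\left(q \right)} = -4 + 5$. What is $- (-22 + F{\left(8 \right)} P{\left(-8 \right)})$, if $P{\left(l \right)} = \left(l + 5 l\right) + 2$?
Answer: $68$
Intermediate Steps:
$F{\left(q \right)} = 1$
$P{\left(l \right)} = 2 + 6 l$ ($P{\left(l \right)} = 6 l + 2 = 2 + 6 l$)
$- (-22 + F{\left(8 \right)} P{\left(-8 \right)}) = - (-22 + 1 \left(2 + 6 \left(-8\right)\right)) = - (-22 + 1 \left(2 - 48\right)) = - (-22 + 1 \left(-46\right)) = - (-22 - 46) = \left(-1\right) \left(-68\right) = 68$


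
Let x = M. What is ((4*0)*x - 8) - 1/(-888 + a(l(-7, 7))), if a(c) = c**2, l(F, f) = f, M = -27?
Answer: -6711/839 ≈ -7.9988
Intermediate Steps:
x = -27
((4*0)*x - 8) - 1/(-888 + a(l(-7, 7))) = ((4*0)*(-27) - 8) - 1/(-888 + 7**2) = (0*(-27) - 8) - 1/(-888 + 49) = (0 - 8) - 1/(-839) = -8 - 1*(-1/839) = -8 + 1/839 = -6711/839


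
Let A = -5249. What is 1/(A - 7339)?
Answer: -1/12588 ≈ -7.9441e-5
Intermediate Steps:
1/(A - 7339) = 1/(-5249 - 7339) = 1/(-12588) = -1/12588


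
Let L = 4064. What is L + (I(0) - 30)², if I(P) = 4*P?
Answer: 4964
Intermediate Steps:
L + (I(0) - 30)² = 4064 + (4*0 - 30)² = 4064 + (0 - 30)² = 4064 + (-30)² = 4064 + 900 = 4964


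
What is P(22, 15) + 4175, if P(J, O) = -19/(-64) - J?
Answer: 265811/64 ≈ 4153.3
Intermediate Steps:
P(J, O) = 19/64 - J (P(J, O) = -19*(-1/64) - J = 19/64 - J)
P(22, 15) + 4175 = (19/64 - 1*22) + 4175 = (19/64 - 22) + 4175 = -1389/64 + 4175 = 265811/64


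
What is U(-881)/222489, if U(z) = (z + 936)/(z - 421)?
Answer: -55/289680678 ≈ -1.8986e-7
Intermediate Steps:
U(z) = (936 + z)/(-421 + z)
U(-881)/222489 = ((936 - 881)/(-421 - 881))/222489 = (55/(-1302))*(1/222489) = -1/1302*55*(1/222489) = -55/1302*1/222489 = -55/289680678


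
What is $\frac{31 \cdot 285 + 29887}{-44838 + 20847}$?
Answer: $- \frac{38722}{23991} \approx -1.614$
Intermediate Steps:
$\frac{31 \cdot 285 + 29887}{-44838 + 20847} = \frac{8835 + 29887}{-23991} = 38722 \left(- \frac{1}{23991}\right) = - \frac{38722}{23991}$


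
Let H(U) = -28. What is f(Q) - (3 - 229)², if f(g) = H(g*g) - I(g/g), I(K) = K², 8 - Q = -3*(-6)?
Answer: -51105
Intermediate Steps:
Q = -10 (Q = 8 - (-3)*(-6) = 8 - 1*18 = 8 - 18 = -10)
f(g) = -29 (f(g) = -28 - (g/g)² = -28 - 1*1² = -28 - 1*1 = -28 - 1 = -29)
f(Q) - (3 - 229)² = -29 - (3 - 229)² = -29 - 1*(-226)² = -29 - 1*51076 = -29 - 51076 = -51105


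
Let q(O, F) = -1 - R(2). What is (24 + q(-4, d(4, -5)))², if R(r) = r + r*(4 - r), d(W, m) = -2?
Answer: 289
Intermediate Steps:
q(O, F) = -7 (q(O, F) = -1 - 2*(5 - 1*2) = -1 - 2*(5 - 2) = -1 - 2*3 = -1 - 1*6 = -1 - 6 = -7)
(24 + q(-4, d(4, -5)))² = (24 - 7)² = 17² = 289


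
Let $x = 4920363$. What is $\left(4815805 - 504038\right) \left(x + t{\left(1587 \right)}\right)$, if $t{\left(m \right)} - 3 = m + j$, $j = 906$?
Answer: $21226220981853$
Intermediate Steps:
$t{\left(m \right)} = 909 + m$ ($t{\left(m \right)} = 3 + \left(m + 906\right) = 3 + \left(906 + m\right) = 909 + m$)
$\left(4815805 - 504038\right) \left(x + t{\left(1587 \right)}\right) = \left(4815805 - 504038\right) \left(4920363 + \left(909 + 1587\right)\right) = 4311767 \left(4920363 + 2496\right) = 4311767 \cdot 4922859 = 21226220981853$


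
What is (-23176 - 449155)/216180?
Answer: -472331/216180 ≈ -2.1849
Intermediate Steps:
(-23176 - 449155)/216180 = -472331*1/216180 = -472331/216180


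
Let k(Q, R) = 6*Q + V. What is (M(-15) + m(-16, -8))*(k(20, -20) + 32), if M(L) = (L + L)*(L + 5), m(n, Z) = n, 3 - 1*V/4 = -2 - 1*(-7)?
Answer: 40896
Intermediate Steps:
V = -8 (V = 12 - 4*(-2 - 1*(-7)) = 12 - 4*(-2 + 7) = 12 - 4*5 = 12 - 20 = -8)
k(Q, R) = -8 + 6*Q (k(Q, R) = 6*Q - 8 = -8 + 6*Q)
M(L) = 2*L*(5 + L) (M(L) = (2*L)*(5 + L) = 2*L*(5 + L))
(M(-15) + m(-16, -8))*(k(20, -20) + 32) = (2*(-15)*(5 - 15) - 16)*((-8 + 6*20) + 32) = (2*(-15)*(-10) - 16)*((-8 + 120) + 32) = (300 - 16)*(112 + 32) = 284*144 = 40896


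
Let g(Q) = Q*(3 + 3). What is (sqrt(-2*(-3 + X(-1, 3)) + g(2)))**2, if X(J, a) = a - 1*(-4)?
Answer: 4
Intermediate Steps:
X(J, a) = 4 + a (X(J, a) = a + 4 = 4 + a)
g(Q) = 6*Q (g(Q) = Q*6 = 6*Q)
(sqrt(-2*(-3 + X(-1, 3)) + g(2)))**2 = (sqrt(-2*(-3 + (4 + 3)) + 6*2))**2 = (sqrt(-2*(-3 + 7) + 12))**2 = (sqrt(-2*4 + 12))**2 = (sqrt(-8 + 12))**2 = (sqrt(4))**2 = 2**2 = 4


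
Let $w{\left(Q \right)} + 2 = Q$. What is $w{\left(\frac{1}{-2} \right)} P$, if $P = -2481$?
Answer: $\frac{12405}{2} \approx 6202.5$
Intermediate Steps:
$w{\left(Q \right)} = -2 + Q$
$w{\left(\frac{1}{-2} \right)} P = \left(-2 + \frac{1}{-2}\right) \left(-2481\right) = \left(-2 - \frac{1}{2}\right) \left(-2481\right) = \left(- \frac{5}{2}\right) \left(-2481\right) = \frac{12405}{2}$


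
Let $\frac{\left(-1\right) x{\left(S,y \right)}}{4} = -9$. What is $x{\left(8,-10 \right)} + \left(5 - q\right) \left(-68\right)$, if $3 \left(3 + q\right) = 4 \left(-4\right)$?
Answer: $- \frac{2612}{3} \approx -870.67$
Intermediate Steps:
$q = - \frac{25}{3}$ ($q = -3 + \frac{4 \left(-4\right)}{3} = -3 + \frac{1}{3} \left(-16\right) = -3 - \frac{16}{3} = - \frac{25}{3} \approx -8.3333$)
$x{\left(S,y \right)} = 36$ ($x{\left(S,y \right)} = \left(-4\right) \left(-9\right) = 36$)
$x{\left(8,-10 \right)} + \left(5 - q\right) \left(-68\right) = 36 + \left(5 - - \frac{25}{3}\right) \left(-68\right) = 36 + \left(5 + \frac{25}{3}\right) \left(-68\right) = 36 + \frac{40}{3} \left(-68\right) = 36 - \frac{2720}{3} = - \frac{2612}{3}$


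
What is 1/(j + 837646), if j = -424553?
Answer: 1/413093 ≈ 2.4208e-6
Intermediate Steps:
1/(j + 837646) = 1/(-424553 + 837646) = 1/413093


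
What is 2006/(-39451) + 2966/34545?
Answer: 47714396/1362834795 ≈ 0.035011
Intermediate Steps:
2006/(-39451) + 2966/34545 = 2006*(-1/39451) + 2966*(1/34545) = -2006/39451 + 2966/34545 = 47714396/1362834795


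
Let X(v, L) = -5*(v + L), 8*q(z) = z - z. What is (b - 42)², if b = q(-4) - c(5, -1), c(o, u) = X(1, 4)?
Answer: 289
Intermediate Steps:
q(z) = 0 (q(z) = (z - z)/8 = (⅛)*0 = 0)
X(v, L) = -5*L - 5*v (X(v, L) = -5*(L + v) = -5*L - 5*v)
c(o, u) = -25 (c(o, u) = -5*4 - 5*1 = -20 - 5 = -25)
b = 25 (b = 0 - 1*(-25) = 0 + 25 = 25)
(b - 42)² = (25 - 42)² = (-17)² = 289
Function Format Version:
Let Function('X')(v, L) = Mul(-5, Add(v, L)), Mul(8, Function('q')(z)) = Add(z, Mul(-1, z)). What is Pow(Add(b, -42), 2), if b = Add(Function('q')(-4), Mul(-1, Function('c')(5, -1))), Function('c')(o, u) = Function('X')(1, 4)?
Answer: 289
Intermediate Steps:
Function('q')(z) = 0 (Function('q')(z) = Mul(Rational(1, 8), Add(z, Mul(-1, z))) = Mul(Rational(1, 8), 0) = 0)
Function('X')(v, L) = Add(Mul(-5, L), Mul(-5, v)) (Function('X')(v, L) = Mul(-5, Add(L, v)) = Add(Mul(-5, L), Mul(-5, v)))
Function('c')(o, u) = -25 (Function('c')(o, u) = Add(Mul(-5, 4), Mul(-5, 1)) = Add(-20, -5) = -25)
b = 25 (b = Add(0, Mul(-1, -25)) = Add(0, 25) = 25)
Pow(Add(b, -42), 2) = Pow(Add(25, -42), 2) = Pow(-17, 2) = 289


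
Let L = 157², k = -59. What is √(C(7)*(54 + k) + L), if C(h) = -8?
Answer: √24689 ≈ 157.13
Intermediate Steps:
L = 24649
√(C(7)*(54 + k) + L) = √(-8*(54 - 59) + 24649) = √(-8*(-5) + 24649) = √(40 + 24649) = √24689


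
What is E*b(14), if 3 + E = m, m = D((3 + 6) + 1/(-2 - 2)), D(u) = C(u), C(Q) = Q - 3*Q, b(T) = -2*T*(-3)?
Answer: -1722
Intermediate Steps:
b(T) = 6*T
C(Q) = -2*Q
D(u) = -2*u
m = -35/2 (m = -2*((3 + 6) + 1/(-2 - 2)) = -2*(9 + 1/(-4)) = -2*(9 - 1/4) = -2*35/4 = -35/2 ≈ -17.500)
E = -41/2 (E = -3 - 35/2 = -41/2 ≈ -20.500)
E*b(14) = -123*14 = -41/2*84 = -1722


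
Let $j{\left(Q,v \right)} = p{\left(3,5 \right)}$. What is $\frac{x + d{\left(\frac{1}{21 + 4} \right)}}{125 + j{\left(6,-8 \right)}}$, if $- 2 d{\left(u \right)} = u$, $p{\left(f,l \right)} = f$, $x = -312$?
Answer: $- \frac{15601}{6400} \approx -2.4377$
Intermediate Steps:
$j{\left(Q,v \right)} = 3$
$d{\left(u \right)} = - \frac{u}{2}$
$\frac{x + d{\left(\frac{1}{21 + 4} \right)}}{125 + j{\left(6,-8 \right)}} = \frac{-312 - \frac{1}{2 \left(21 + 4\right)}}{125 + 3} = \frac{-312 - \frac{1}{2 \cdot 25}}{128} = \left(-312 - \frac{1}{50}\right) \frac{1}{128} = \left(- \frac{15601}{50}\right) \frac{1}{128} = - \frac{15601}{6400}$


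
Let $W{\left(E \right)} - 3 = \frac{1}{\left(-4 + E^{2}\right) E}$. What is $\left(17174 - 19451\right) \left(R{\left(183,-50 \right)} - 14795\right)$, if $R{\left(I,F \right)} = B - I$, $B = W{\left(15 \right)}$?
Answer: $\frac{37678372116}{1105} \approx 3.4098 \cdot 10^{7}$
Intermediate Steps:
$W{\left(E \right)} = 3 + \frac{1}{E \left(-4 + E^{2}\right)}$ ($W{\left(E \right)} = 3 + \frac{1}{\left(-4 + E^{2}\right) E} = 3 + \frac{1}{E \left(-4 + E^{2}\right)}$)
$B = \frac{9946}{3315}$ ($B = \frac{1 - 180 + 3 \cdot 15^{3}}{15 \left(-4 + 15^{2}\right)} = \frac{1 - 180 + 3 \cdot 3375}{15 \left(-4 + 225\right)} = \frac{1 - 180 + 10125}{15 \cdot 221} = \frac{1}{15} \cdot \frac{1}{221} \cdot 9946 = \frac{9946}{3315} \approx 3.0003$)
$R{\left(I,F \right)} = \frac{9946}{3315} - I$
$\left(17174 - 19451\right) \left(R{\left(183,-50 \right)} - 14795\right) = \left(17174 - 19451\right) \left(\left(\frac{9946}{3315} - 183\right) - 14795\right) = - 2277 \left(\left(\frac{9946}{3315} - 183\right) - 14795\right) = - 2277 \left(- \frac{596699}{3315} - 14795\right) = \left(-2277\right) \left(- \frac{49642124}{3315}\right) = \frac{37678372116}{1105}$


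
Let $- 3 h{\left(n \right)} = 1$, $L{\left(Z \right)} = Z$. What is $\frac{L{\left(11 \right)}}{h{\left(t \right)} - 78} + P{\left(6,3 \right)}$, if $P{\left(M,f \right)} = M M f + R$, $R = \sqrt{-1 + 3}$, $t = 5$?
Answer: $\frac{25347}{235} + \sqrt{2} \approx 109.27$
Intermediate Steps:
$h{\left(n \right)} = - \frac{1}{3}$ ($h{\left(n \right)} = \left(- \frac{1}{3}\right) 1 = - \frac{1}{3}$)
$R = \sqrt{2} \approx 1.4142$
$P{\left(M,f \right)} = \sqrt{2} + f M^{2}$ ($P{\left(M,f \right)} = M M f + \sqrt{2} = M^{2} f + \sqrt{2} = f M^{2} + \sqrt{2} = \sqrt{2} + f M^{2}$)
$\frac{L{\left(11 \right)}}{h{\left(t \right)} - 78} + P{\left(6,3 \right)} = \frac{1}{- \frac{1}{3} - 78} \cdot 11 + \left(\sqrt{2} + 3 \cdot 6^{2}\right) = \frac{1}{- \frac{235}{3}} \cdot 11 + \left(\sqrt{2} + 3 \cdot 36\right) = \left(- \frac{3}{235}\right) 11 + \left(\sqrt{2} + 108\right) = - \frac{33}{235} + \left(108 + \sqrt{2}\right) = \frac{25347}{235} + \sqrt{2}$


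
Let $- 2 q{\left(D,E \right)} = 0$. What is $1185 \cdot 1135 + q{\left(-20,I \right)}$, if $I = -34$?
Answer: $1344975$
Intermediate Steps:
$q{\left(D,E \right)} = 0$ ($q{\left(D,E \right)} = \left(- \frac{1}{2}\right) 0 = 0$)
$1185 \cdot 1135 + q{\left(-20,I \right)} = 1185 \cdot 1135 + 0 = 1344975 + 0 = 1344975$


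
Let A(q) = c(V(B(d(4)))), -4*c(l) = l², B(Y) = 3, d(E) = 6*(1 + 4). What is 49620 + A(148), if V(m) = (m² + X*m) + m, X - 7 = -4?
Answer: 198039/4 ≈ 49510.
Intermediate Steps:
d(E) = 30 (d(E) = 6*5 = 30)
X = 3 (X = 7 - 4 = 3)
V(m) = m² + 4*m (V(m) = (m² + 3*m) + m = m² + 4*m)
c(l) = -l²/4
A(q) = -441/4 (A(q) = -9*(4 + 3)²/4 = -(3*7)²/4 = -¼*21² = -¼*441 = -441/4)
49620 + A(148) = 49620 - 441/4 = 198039/4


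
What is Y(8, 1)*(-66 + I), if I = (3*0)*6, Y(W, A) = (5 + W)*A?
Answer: -858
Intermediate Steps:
Y(W, A) = A*(5 + W)
I = 0 (I = 0*6 = 0)
Y(8, 1)*(-66 + I) = (1*(5 + 8))*(-66 + 0) = (1*13)*(-66) = 13*(-66) = -858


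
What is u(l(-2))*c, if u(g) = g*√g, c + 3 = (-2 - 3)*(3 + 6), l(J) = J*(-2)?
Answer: -384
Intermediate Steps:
l(J) = -2*J
c = -48 (c = -3 + (-2 - 3)*(3 + 6) = -3 - 5*9 = -3 - 45 = -48)
u(g) = g^(3/2)
u(l(-2))*c = (-2*(-2))^(3/2)*(-48) = 4^(3/2)*(-48) = 8*(-48) = -384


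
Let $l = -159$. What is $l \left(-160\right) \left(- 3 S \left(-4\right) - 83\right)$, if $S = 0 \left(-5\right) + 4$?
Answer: $-890400$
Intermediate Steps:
$S = 4$ ($S = 0 + 4 = 4$)
$l \left(-160\right) \left(- 3 S \left(-4\right) - 83\right) = \left(-159\right) \left(-160\right) \left(\left(-3\right) 4 \left(-4\right) - 83\right) = 25440 \left(\left(-12\right) \left(-4\right) - 83\right) = 25440 \left(48 - 83\right) = 25440 \left(-35\right) = -890400$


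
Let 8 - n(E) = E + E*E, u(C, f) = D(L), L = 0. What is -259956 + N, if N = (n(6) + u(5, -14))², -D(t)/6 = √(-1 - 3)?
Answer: -258944 + 816*I ≈ -2.5894e+5 + 816.0*I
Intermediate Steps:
D(t) = -12*I (D(t) = -6*√(-1 - 3) = -12*I)
u(C, f) = -12*I
n(E) = 8 - E - E² (n(E) = 8 - (E + E*E) = 8 - (E + E²) = 8 + (-E - E²) = 8 - E - E²)
N = (-34 - 12*I)² (N = ((8 - 1*6 - 1*6²) - 12*I)² = ((8 - 6 - 1*36) - 12*I)² = ((8 - 6 - 36) - 12*I)² = (-34 - 12*I)² ≈ 1012.0 + 816.0*I)
-259956 + N = -259956 + (1012 + 816*I) = -258944 + 816*I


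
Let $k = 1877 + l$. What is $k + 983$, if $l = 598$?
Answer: $3458$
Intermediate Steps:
$k = 2475$ ($k = 1877 + 598 = 2475$)
$k + 983 = 2475 + 983 = 3458$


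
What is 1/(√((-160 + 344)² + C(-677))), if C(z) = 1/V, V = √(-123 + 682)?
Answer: √559/√(18925504 + √559) ≈ 0.0054348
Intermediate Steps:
V = √559 ≈ 23.643
C(z) = √559/559 (C(z) = 1/(√559) = √559/559)
1/(√((-160 + 344)² + C(-677))) = 1/(√((-160 + 344)² + √559/559)) = 1/(√(184² + √559/559)) = 1/(√(33856 + √559/559)) = (33856 + √559/559)^(-½)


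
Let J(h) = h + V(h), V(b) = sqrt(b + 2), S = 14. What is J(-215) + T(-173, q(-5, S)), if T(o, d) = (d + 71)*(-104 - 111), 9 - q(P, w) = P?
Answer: -18490 + I*sqrt(213) ≈ -18490.0 + 14.595*I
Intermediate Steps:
q(P, w) = 9 - P
T(o, d) = -15265 - 215*d (T(o, d) = (71 + d)*(-215) = -15265 - 215*d)
V(b) = sqrt(2 + b)
J(h) = h + sqrt(2 + h)
J(-215) + T(-173, q(-5, S)) = (-215 + sqrt(2 - 215)) + (-15265 - 215*(9 - 1*(-5))) = (-215 + sqrt(-213)) + (-15265 - 215*(9 + 5)) = (-215 + I*sqrt(213)) + (-15265 - 215*14) = (-215 + I*sqrt(213)) + (-15265 - 3010) = (-215 + I*sqrt(213)) - 18275 = -18490 + I*sqrt(213)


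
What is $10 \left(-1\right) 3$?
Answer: $-30$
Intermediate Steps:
$10 \left(-1\right) 3 = \left(-10\right) 3 = -30$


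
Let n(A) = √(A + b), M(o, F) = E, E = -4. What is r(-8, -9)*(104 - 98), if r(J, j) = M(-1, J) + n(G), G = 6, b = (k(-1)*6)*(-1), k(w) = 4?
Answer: -24 + 18*I*√2 ≈ -24.0 + 25.456*I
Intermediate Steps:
M(o, F) = -4
b = -24 (b = (4*6)*(-1) = 24*(-1) = -24)
n(A) = √(-24 + A) (n(A) = √(A - 24) = √(-24 + A))
r(J, j) = -4 + 3*I*√2 (r(J, j) = -4 + √(-24 + 6) = -4 + √(-18) = -4 + 3*I*√2)
r(-8, -9)*(104 - 98) = (-4 + 3*I*√2)*(104 - 98) = (-4 + 3*I*√2)*6 = -24 + 18*I*√2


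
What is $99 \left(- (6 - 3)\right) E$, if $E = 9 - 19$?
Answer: $2970$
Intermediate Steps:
$E = -10$ ($E = 9 - 19 = -10$)
$99 \left(- (6 - 3)\right) E = 99 \left(- (6 - 3)\right) \left(-10\right) = 99 \left(\left(-1\right) 3\right) \left(-10\right) = 99 \left(-3\right) \left(-10\right) = \left(-297\right) \left(-10\right) = 2970$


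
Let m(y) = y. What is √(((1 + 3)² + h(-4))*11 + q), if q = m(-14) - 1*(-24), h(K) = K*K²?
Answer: I*√518 ≈ 22.76*I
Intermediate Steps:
h(K) = K³
q = 10 (q = -14 - 1*(-24) = -14 + 24 = 10)
√(((1 + 3)² + h(-4))*11 + q) = √(((1 + 3)² + (-4)³)*11 + 10) = √((4² - 64)*11 + 10) = √((16 - 64)*11 + 10) = √(-48*11 + 10) = √(-528 + 10) = √(-518) = I*√518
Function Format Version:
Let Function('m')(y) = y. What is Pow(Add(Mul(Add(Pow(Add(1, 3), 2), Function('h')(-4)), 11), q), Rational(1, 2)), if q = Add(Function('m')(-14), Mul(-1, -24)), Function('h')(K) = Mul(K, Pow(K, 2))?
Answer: Mul(I, Pow(518, Rational(1, 2))) ≈ Mul(22.760, I)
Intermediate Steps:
Function('h')(K) = Pow(K, 3)
q = 10 (q = Add(-14, Mul(-1, -24)) = Add(-14, 24) = 10)
Pow(Add(Mul(Add(Pow(Add(1, 3), 2), Function('h')(-4)), 11), q), Rational(1, 2)) = Pow(Add(Mul(Add(Pow(Add(1, 3), 2), Pow(-4, 3)), 11), 10), Rational(1, 2)) = Pow(Add(Mul(Add(Pow(4, 2), -64), 11), 10), Rational(1, 2)) = Pow(Add(Mul(Add(16, -64), 11), 10), Rational(1, 2)) = Pow(Add(Mul(-48, 11), 10), Rational(1, 2)) = Pow(Add(-528, 10), Rational(1, 2)) = Pow(-518, Rational(1, 2)) = Mul(I, Pow(518, Rational(1, 2)))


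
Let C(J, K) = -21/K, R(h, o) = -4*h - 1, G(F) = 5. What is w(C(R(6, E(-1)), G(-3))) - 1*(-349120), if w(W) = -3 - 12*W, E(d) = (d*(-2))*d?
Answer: 1745837/5 ≈ 3.4917e+5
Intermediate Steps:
E(d) = -2*d**2 (E(d) = (-2*d)*d = -2*d**2)
R(h, o) = -1 - 4*h
w(C(R(6, E(-1)), G(-3))) - 1*(-349120) = (-3 - (-252)/5) - 1*(-349120) = (-3 - (-252)/5) + 349120 = (-3 - 12*(-21/5)) + 349120 = (-3 + 252/5) + 349120 = 237/5 + 349120 = 1745837/5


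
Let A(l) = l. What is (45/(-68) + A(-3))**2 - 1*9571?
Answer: -44194303/4624 ≈ -9557.6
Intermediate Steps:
(45/(-68) + A(-3))**2 - 1*9571 = (45/(-68) - 3)**2 - 1*9571 = (45*(-1/68) - 3)**2 - 9571 = (-45/68 - 3)**2 - 9571 = (-249/68)**2 - 9571 = 62001/4624 - 9571 = -44194303/4624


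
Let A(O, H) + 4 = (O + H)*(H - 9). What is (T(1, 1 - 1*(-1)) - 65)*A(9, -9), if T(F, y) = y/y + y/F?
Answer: 248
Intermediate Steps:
A(O, H) = -4 + (-9 + H)*(H + O) (A(O, H) = -4 + (O + H)*(H - 9) = -4 + (H + O)*(-9 + H) = -4 + (-9 + H)*(H + O))
T(F, y) = 1 + y/F
(T(1, 1 - 1*(-1)) - 65)*A(9, -9) = ((1 + (1 - 1*(-1)))/1 - 65)*(-4 + (-9)**2 - 9*(-9) - 9*9 - 9*9) = (1*(1 + (1 + 1)) - 65)*(-4 + 81 + 81 - 81 - 81) = (1*(1 + 2) - 65)*(-4) = (1*3 - 65)*(-4) = (3 - 65)*(-4) = -62*(-4) = 248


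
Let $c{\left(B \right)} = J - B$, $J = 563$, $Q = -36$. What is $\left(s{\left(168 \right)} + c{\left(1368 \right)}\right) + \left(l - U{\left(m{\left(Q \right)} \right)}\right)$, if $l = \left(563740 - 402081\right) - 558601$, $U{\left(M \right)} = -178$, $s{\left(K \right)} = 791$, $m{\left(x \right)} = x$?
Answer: $-396778$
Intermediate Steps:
$l = -396942$ ($l = 161659 - 558601 = -396942$)
$c{\left(B \right)} = 563 - B$
$\left(s{\left(168 \right)} + c{\left(1368 \right)}\right) + \left(l - U{\left(m{\left(Q \right)} \right)}\right) = \left(791 + \left(563 - 1368\right)\right) - 396764 = \left(791 + \left(563 - 1368\right)\right) + \left(-396942 + 178\right) = \left(791 - 805\right) - 396764 = -14 - 396764 = -396778$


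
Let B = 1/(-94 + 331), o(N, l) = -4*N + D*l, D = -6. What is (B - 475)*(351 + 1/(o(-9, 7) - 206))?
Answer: -4188371957/25122 ≈ -1.6672e+5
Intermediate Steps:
o(N, l) = -6*l - 4*N (o(N, l) = -4*N - 6*l = -6*l - 4*N)
B = 1/237 ≈ 0.0042194
(B - 475)*(351 + 1/(o(-9, 7) - 206)) = (1/237 - 475)*(351 + 1/((-6*7 - 4*(-9)) - 206)) = -112574*(351 + 1/((-42 + 36) - 206))/237 = -112574*(351 + 1/(-6 - 206))/237 = -112574*(351 + 1/(-212))/237 = -112574*(351 - 1/212)/237 = -112574/237*74411/212 = -4188371957/25122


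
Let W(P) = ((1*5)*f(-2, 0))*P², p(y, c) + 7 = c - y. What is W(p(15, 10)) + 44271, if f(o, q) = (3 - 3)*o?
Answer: 44271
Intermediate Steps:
f(o, q) = 0 (f(o, q) = 0*o = 0)
p(y, c) = -7 + c - y (p(y, c) = -7 + (c - y) = -7 + c - y)
W(P) = 0 (W(P) = ((1*5)*0)*P² = (5*0)*P² = 0*P² = 0)
W(p(15, 10)) + 44271 = 0 + 44271 = 44271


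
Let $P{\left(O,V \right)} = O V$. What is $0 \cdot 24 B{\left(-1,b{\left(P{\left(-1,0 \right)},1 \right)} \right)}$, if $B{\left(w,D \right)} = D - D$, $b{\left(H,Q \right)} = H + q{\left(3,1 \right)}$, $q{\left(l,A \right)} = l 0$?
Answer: $0$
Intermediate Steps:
$q{\left(l,A \right)} = 0$
$b{\left(H,Q \right)} = H$ ($b{\left(H,Q \right)} = H + 0 = H$)
$B{\left(w,D \right)} = 0$
$0 \cdot 24 B{\left(-1,b{\left(P{\left(-1,0 \right)},1 \right)} \right)} = 0 \cdot 24 \cdot 0 = 0 \cdot 0 = 0$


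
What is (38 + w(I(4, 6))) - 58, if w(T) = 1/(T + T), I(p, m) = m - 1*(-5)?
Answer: -439/22 ≈ -19.955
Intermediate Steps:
I(p, m) = 5 + m (I(p, m) = m + 5 = 5 + m)
w(T) = 1/(2*T)
(38 + w(I(4, 6))) - 58 = (38 + 1/(2*(5 + 6))) - 58 = (38 + (½)/11) - 58 = (38 + (½)*(1/11)) - 58 = (38 + 1/22) - 58 = 837/22 - 58 = -439/22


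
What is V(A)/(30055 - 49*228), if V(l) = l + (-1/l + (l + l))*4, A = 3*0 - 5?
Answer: -221/94415 ≈ -0.0023407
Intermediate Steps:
A = -5 (A = 0 - 5 = -5)
V(l) = -4/l + 9*l (V(l) = l + (-1/l + 2*l)*4 = l + (-4/l + 8*l) = -4/l + 9*l)
V(A)/(30055 - 49*228) = (-4/(-5) + 9*(-5))/(30055 - 49*228) = (-4*(-1/5) - 45)/(30055 - 11172) = (4/5 - 45)/18883 = -221/5*1/18883 = -221/94415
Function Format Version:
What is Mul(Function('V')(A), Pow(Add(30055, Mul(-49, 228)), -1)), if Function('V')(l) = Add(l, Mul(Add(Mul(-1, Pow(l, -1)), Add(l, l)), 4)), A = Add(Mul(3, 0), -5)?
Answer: Rational(-221, 94415) ≈ -0.0023407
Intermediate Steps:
A = -5 (A = Add(0, -5) = -5)
Function('V')(l) = Add(Mul(-4, Pow(l, -1)), Mul(9, l)) (Function('V')(l) = Add(l, Mul(Add(Mul(-1, Pow(l, -1)), Mul(2, l)), 4)) = Add(l, Add(Mul(-4, Pow(l, -1)), Mul(8, l))) = Add(Mul(-4, Pow(l, -1)), Mul(9, l)))
Mul(Function('V')(A), Pow(Add(30055, Mul(-49, 228)), -1)) = Mul(Add(Mul(-4, Pow(-5, -1)), Mul(9, -5)), Pow(Add(30055, Mul(-49, 228)), -1)) = Mul(Add(Mul(-4, Rational(-1, 5)), -45), Pow(Add(30055, -11172), -1)) = Mul(Add(Rational(4, 5), -45), Pow(18883, -1)) = Mul(Rational(-221, 5), Rational(1, 18883)) = Rational(-221, 94415)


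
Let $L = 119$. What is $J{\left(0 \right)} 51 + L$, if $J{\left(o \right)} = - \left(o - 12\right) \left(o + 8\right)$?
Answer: $5015$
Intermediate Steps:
$J{\left(o \right)} = - \left(-12 + o\right) \left(8 + o\right)$
$J{\left(0 \right)} 51 + L = \left(96 - 0^{2} + 4 \cdot 0\right) 51 + 119 = \left(96 - 0 + 0\right) 51 + 119 = \left(96 + 0 + 0\right) 51 + 119 = 96 \cdot 51 + 119 = 4896 + 119 = 5015$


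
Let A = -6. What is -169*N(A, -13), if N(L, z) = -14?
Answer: 2366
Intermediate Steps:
-169*N(A, -13) = -169*(-14) = 2366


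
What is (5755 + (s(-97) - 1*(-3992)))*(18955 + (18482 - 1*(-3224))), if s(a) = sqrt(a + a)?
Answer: 396322767 + 40661*I*sqrt(194) ≈ 3.9632e+8 + 5.6634e+5*I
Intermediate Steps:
s(a) = sqrt(2)*sqrt(a) (s(a) = sqrt(2*a) = sqrt(2)*sqrt(a))
(5755 + (s(-97) - 1*(-3992)))*(18955 + (18482 - 1*(-3224))) = (5755 + (sqrt(2)*sqrt(-97) - 1*(-3992)))*(18955 + (18482 - 1*(-3224))) = (5755 + (sqrt(2)*(I*sqrt(97)) + 3992))*(18955 + (18482 + 3224)) = (5755 + (I*sqrt(194) + 3992))*(18955 + 21706) = (5755 + (3992 + I*sqrt(194)))*40661 = (9747 + I*sqrt(194))*40661 = 396322767 + 40661*I*sqrt(194)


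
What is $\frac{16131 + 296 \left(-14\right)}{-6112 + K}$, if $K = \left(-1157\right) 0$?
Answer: $- \frac{11987}{6112} \approx -1.9612$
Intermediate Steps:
$K = 0$
$\frac{16131 + 296 \left(-14\right)}{-6112 + K} = \frac{16131 + 296 \left(-14\right)}{-6112 + 0} = \frac{16131 - 4144}{-6112} = 11987 \left(- \frac{1}{6112}\right) = - \frac{11987}{6112}$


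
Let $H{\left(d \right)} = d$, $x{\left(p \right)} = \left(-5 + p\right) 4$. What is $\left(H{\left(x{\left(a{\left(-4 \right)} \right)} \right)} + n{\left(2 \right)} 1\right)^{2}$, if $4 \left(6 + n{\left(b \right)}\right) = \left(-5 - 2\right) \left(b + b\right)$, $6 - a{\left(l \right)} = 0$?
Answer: $81$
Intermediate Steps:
$a{\left(l \right)} = 6$ ($a{\left(l \right)} = 6 - 0 = 6 + 0 = 6$)
$x{\left(p \right)} = -20 + 4 p$
$n{\left(b \right)} = -6 - \frac{7 b}{2}$ ($n{\left(b \right)} = -6 + \frac{\left(-5 - 2\right) \left(b + b\right)}{4} = -6 + \frac{\left(-7\right) 2 b}{4} = -6 + \frac{\left(-14\right) b}{4} = -6 - \frac{7 b}{2}$)
$\left(H{\left(x{\left(a{\left(-4 \right)} \right)} \right)} + n{\left(2 \right)} 1\right)^{2} = \left(\left(-20 + 4 \cdot 6\right) + \left(-6 - 7\right) 1\right)^{2} = \left(\left(-20 + 24\right) + \left(-6 - 7\right) 1\right)^{2} = \left(4 - 13\right)^{2} = \left(-9\right)^{2} = 81$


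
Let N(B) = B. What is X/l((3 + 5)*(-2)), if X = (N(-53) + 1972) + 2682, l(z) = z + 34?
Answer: 4601/18 ≈ 255.61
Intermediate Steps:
l(z) = 34 + z
X = 4601 (X = (-53 + 1972) + 2682 = 1919 + 2682 = 4601)
X/l((3 + 5)*(-2)) = 4601/(34 + (3 + 5)*(-2)) = 4601/(34 + 8*(-2)) = 4601/(34 - 16) = 4601/18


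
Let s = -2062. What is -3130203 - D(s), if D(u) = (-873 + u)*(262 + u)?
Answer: -8413203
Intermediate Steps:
-3130203 - D(s) = -3130203 - (-228726 + (-2062)² - 611*(-2062)) = -3130203 - (-228726 + 4251844 + 1259882) = -3130203 - 1*5283000 = -3130203 - 5283000 = -8413203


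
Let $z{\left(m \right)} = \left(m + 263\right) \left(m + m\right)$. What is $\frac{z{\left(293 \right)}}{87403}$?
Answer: $\frac{325816}{87403} \approx 3.7277$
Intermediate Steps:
$z{\left(m \right)} = 2 m \left(263 + m\right)$ ($z{\left(m \right)} = \left(263 + m\right) 2 m = 2 m \left(263 + m\right)$)
$\frac{z{\left(293 \right)}}{87403} = \frac{2 \cdot 293 \left(263 + 293\right)}{87403} = 2 \cdot 293 \cdot 556 \cdot \frac{1}{87403} = 325816 \cdot \frac{1}{87403} = \frac{325816}{87403}$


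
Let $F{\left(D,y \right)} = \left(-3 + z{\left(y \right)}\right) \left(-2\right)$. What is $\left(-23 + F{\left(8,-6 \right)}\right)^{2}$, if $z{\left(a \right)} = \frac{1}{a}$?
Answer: $\frac{2500}{9} \approx 277.78$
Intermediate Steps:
$F{\left(D,y \right)} = 6 - \frac{2}{y}$ ($F{\left(D,y \right)} = \left(-3 + \frac{1}{y}\right) \left(-2\right) = 6 - \frac{2}{y}$)
$\left(-23 + F{\left(8,-6 \right)}\right)^{2} = \left(-23 + \left(6 - \frac{2}{-6}\right)\right)^{2} = \left(-23 + \left(6 - - \frac{1}{3}\right)\right)^{2} = \left(-23 + \left(6 + \frac{1}{3}\right)\right)^{2} = \left(-23 + \frac{19}{3}\right)^{2} = \left(- \frac{50}{3}\right)^{2} = \frac{2500}{9}$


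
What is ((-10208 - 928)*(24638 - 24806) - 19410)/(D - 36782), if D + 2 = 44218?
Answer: 308573/1239 ≈ 249.05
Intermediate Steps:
D = 44216 (D = -2 + 44218 = 44216)
((-10208 - 928)*(24638 - 24806) - 19410)/(D - 36782) = ((-10208 - 928)*(24638 - 24806) - 19410)/(44216 - 36782) = (-11136*(-168) - 19410)/7434 = (1870848 - 19410)*(1/7434) = 1851438*(1/7434) = 308573/1239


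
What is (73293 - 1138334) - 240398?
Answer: -1305439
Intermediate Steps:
(73293 - 1138334) - 240398 = -1065041 - 240398 = -1305439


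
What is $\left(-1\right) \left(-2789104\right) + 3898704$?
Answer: $6687808$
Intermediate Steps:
$\left(-1\right) \left(-2789104\right) + 3898704 = 2789104 + 3898704 = 6687808$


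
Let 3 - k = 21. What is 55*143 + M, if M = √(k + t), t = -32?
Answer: 7865 + 5*I*√2 ≈ 7865.0 + 7.0711*I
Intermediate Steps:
k = -18 (k = 3 - 1*21 = 3 - 21 = -18)
M = 5*I*√2 (M = √(-18 - 32) = √(-50) = 5*I*√2 ≈ 7.0711*I)
55*143 + M = 55*143 + 5*I*√2 = 7865 + 5*I*√2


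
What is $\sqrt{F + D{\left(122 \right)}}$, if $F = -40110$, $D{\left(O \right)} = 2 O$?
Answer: $i \sqrt{39866} \approx 199.66 i$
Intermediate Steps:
$\sqrt{F + D{\left(122 \right)}} = \sqrt{-40110 + 2 \cdot 122} = \sqrt{-40110 + 244} = \sqrt{-39866} = i \sqrt{39866}$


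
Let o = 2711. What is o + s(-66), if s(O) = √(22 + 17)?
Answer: 2711 + √39 ≈ 2717.2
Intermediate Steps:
s(O) = √39
o + s(-66) = 2711 + √39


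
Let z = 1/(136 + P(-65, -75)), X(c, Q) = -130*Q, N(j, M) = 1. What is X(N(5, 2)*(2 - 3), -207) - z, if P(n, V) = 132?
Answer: 7211879/268 ≈ 26910.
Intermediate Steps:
z = 1/268 (z = 1/(136 + 132) = 1/268 ≈ 0.0037313)
X(N(5, 2)*(2 - 3), -207) - z = -130*(-207) - 1*1/268 = 26910 - 1/268 = 7211879/268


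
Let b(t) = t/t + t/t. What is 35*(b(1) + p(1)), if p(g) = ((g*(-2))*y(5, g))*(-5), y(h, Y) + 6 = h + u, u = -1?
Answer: -630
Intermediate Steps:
y(h, Y) = -7 + h (y(h, Y) = -6 + (h - 1) = -6 + (-1 + h) = -7 + h)
b(t) = 2 (b(t) = 1 + 1 = 2)
p(g) = -20*g (p(g) = ((g*(-2))*(-7 + 5))*(-5) = (-2*g*(-2))*(-5) = (4*g)*(-5) = -20*g)
35*(b(1) + p(1)) = 35*(2 - 20*1) = 35*(2 - 20) = 35*(-18) = -630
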